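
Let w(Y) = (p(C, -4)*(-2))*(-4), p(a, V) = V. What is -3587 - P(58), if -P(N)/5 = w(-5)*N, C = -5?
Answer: -12867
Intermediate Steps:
w(Y) = -32 (w(Y) = -4*(-2)*(-4) = 8*(-4) = -32)
P(N) = 160*N (P(N) = -(-160)*N = 160*N)
-3587 - P(58) = -3587 - 160*58 = -3587 - 1*9280 = -3587 - 9280 = -12867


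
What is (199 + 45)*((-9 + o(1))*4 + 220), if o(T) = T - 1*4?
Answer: 41968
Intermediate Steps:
o(T) = -4 + T (o(T) = T - 4 = -4 + T)
(199 + 45)*((-9 + o(1))*4 + 220) = (199 + 45)*((-9 + (-4 + 1))*4 + 220) = 244*((-9 - 3)*4 + 220) = 244*(-12*4 + 220) = 244*(-48 + 220) = 244*172 = 41968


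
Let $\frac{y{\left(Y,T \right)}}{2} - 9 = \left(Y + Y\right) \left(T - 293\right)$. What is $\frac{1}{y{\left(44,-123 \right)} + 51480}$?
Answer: $- \frac{1}{21718} \approx -4.6045 \cdot 10^{-5}$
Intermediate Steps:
$y{\left(Y,T \right)} = 18 + 4 Y \left(-293 + T\right)$ ($y{\left(Y,T \right)} = 18 + 2 \left(Y + Y\right) \left(T - 293\right) = 18 + 2 \cdot 2 Y \left(-293 + T\right) = 18 + 4 Y \left(-293 + T\right)$)
$\frac{1}{y{\left(44,-123 \right)} + 51480} = \frac{1}{\left(18 - 51568 + 4 \left(-123\right) 44\right) + 51480} = \frac{1}{\left(18 - 51568 - 21648\right) + 51480} = \frac{1}{-73198 + 51480} = \frac{1}{-21718} = - \frac{1}{21718}$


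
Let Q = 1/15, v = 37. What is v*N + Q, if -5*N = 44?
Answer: -4883/15 ≈ -325.53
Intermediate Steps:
N = -44/5 (N = -1/5*44 = -44/5 ≈ -8.8000)
Q = 1/15 ≈ 0.066667
v*N + Q = 37*(-44/5) + 1/15 = -1628/5 + 1/15 = -4883/15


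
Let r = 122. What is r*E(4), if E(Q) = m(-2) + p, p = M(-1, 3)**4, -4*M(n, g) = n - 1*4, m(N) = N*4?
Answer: -86803/128 ≈ -678.15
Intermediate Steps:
m(N) = 4*N
M(n, g) = 1 - n/4 (M(n, g) = -(n - 1*4)/4 = -(n - 4)/4 = -(-4 + n)/4 = 1 - n/4)
p = 625/256 (p = (1 - 1/4*(-1))**4 = (1 + 1/4)**4 = (5/4)**4 = 625/256 ≈ 2.4414)
E(Q) = -1423/256 (E(Q) = 4*(-2) + 625/256 = -8 + 625/256 = -1423/256)
r*E(4) = 122*(-1423/256) = -86803/128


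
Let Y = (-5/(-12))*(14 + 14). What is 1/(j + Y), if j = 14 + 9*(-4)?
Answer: -3/31 ≈ -0.096774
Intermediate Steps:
j = -22 (j = 14 - 36 = -22)
Y = 35/3 (Y = -5*(-1/12)*28 = (5/12)*28 = 35/3 ≈ 11.667)
1/(j + Y) = 1/(-22 + 35/3) = 1/(-31/3) = -3/31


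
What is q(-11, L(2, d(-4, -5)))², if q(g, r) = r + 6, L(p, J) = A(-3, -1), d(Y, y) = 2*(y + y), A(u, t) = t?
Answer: 25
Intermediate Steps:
d(Y, y) = 4*y (d(Y, y) = 2*(2*y) = 4*y)
L(p, J) = -1
q(g, r) = 6 + r
q(-11, L(2, d(-4, -5)))² = (6 - 1)² = 5² = 25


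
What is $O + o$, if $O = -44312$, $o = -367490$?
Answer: $-411802$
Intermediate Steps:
$O + o = -44312 - 367490 = -411802$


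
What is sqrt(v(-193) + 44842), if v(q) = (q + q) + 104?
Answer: 4*sqrt(2785) ≈ 211.09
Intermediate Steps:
v(q) = 104 + 2*q (v(q) = 2*q + 104 = 104 + 2*q)
sqrt(v(-193) + 44842) = sqrt((104 + 2*(-193)) + 44842) = sqrt((104 - 386) + 44842) = sqrt(-282 + 44842) = sqrt(44560) = 4*sqrt(2785)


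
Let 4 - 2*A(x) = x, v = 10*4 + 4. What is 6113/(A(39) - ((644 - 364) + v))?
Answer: -12226/683 ≈ -17.900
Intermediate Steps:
v = 44 (v = 40 + 4 = 44)
A(x) = 2 - x/2
6113/(A(39) - ((644 - 364) + v)) = 6113/((2 - ½*39) - ((644 - 364) + 44)) = 6113/((2 - 39/2) - (280 + 44)) = 6113/(-35/2 - 1*324) = 6113/(-35/2 - 324) = 6113/(-683/2) = 6113*(-2/683) = -12226/683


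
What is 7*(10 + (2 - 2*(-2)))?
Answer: 112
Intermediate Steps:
7*(10 + (2 - 2*(-2))) = 7*(10 + (2 + 4)) = 7*(10 + 6) = 7*16 = 112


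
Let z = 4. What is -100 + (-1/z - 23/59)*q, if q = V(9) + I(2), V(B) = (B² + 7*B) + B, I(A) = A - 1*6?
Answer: -46099/236 ≈ -195.33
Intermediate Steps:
I(A) = -6 + A (I(A) = A - 6 = -6 + A)
V(B) = B² + 8*B
q = 149 (q = 9*(8 + 9) + (-6 + 2) = 9*17 - 4 = 153 - 4 = 149)
-100 + (-1/z - 23/59)*q = -100 + (-1/4 - 23/59)*149 = -100 + (-1*¼ - 23*1/59)*149 = -100 + (-¼ - 23/59)*149 = -100 - 151/236*149 = -100 - 22499/236 = -46099/236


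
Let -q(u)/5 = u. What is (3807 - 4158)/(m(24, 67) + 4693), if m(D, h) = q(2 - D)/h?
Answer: -2613/34949 ≈ -0.074766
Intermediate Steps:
q(u) = -5*u
m(D, h) = (-10 + 5*D)/h (m(D, h) = (-5*(2 - D))/h = (-10 + 5*D)/h)
(3807 - 4158)/(m(24, 67) + 4693) = (3807 - 4158)/(5*(-2 + 24)/67 + 4693) = -351/(5*(1/67)*22 + 4693) = -351/(110/67 + 4693) = -351/314541/67 = -351*67/314541 = -2613/34949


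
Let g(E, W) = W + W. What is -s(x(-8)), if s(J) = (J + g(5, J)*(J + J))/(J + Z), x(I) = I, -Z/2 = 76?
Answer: 31/20 ≈ 1.5500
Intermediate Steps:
Z = -152 (Z = -2*76 = -152)
g(E, W) = 2*W
s(J) = (J + 4*J**2)/(-152 + J) (s(J) = (J + (2*J)*(J + J))/(J - 152) = (J + (2*J)*(2*J))/(-152 + J) = (J + 4*J**2)/(-152 + J))
-s(x(-8)) = -(-8)*(1 + 4*(-8))/(-152 - 8) = -(-8)*(1 - 32)/(-160) = -(-8)*(-1)*(-31)/160 = -1*(-31/20) = 31/20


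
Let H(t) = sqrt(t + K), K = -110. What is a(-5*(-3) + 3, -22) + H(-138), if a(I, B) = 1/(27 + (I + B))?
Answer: 1/23 + 2*I*sqrt(62) ≈ 0.043478 + 15.748*I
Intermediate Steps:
H(t) = sqrt(-110 + t) (H(t) = sqrt(t - 110) = sqrt(-110 + t))
a(I, B) = 1/(27 + B + I) (a(I, B) = 1/(27 + (B + I)) = 1/(27 + B + I))
a(-5*(-3) + 3, -22) + H(-138) = 1/(27 - 22 + (-5*(-3) + 3)) + sqrt(-110 - 138) = 1/(27 - 22 + (15 + 3)) + sqrt(-248) = 1/(27 - 22 + 18) + 2*I*sqrt(62) = 1/23 + 2*I*sqrt(62)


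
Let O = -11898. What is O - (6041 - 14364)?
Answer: -3575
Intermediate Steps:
O - (6041 - 14364) = -11898 - (6041 - 14364) = -11898 - 1*(-8323) = -11898 + 8323 = -3575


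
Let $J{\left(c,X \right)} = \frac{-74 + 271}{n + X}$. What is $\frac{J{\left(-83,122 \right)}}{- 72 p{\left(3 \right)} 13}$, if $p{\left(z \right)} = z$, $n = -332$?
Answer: $\frac{197}{589680} \approx 0.00033408$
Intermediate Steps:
$J{\left(c,X \right)} = \frac{197}{-332 + X}$ ($J{\left(c,X \right)} = \frac{-74 + 271}{-332 + X} = \frac{197}{-332 + X}$)
$\frac{J{\left(-83,122 \right)}}{- 72 p{\left(3 \right)} 13} = \frac{197 \frac{1}{-332 + 122}}{\left(-72\right) 3 \cdot 13} = \frac{197 \frac{1}{-210}}{\left(-216\right) 13} = \frac{197 \left(- \frac{1}{210}\right)}{-2808} = \left(- \frac{197}{210}\right) \left(- \frac{1}{2808}\right) = \frac{197}{589680}$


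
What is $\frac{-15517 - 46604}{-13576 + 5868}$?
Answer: $\frac{62121}{7708} \approx 8.0593$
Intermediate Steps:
$\frac{-15517 - 46604}{-13576 + 5868} = - \frac{62121}{-7708} = \left(-62121\right) \left(- \frac{1}{7708}\right) = \frac{62121}{7708}$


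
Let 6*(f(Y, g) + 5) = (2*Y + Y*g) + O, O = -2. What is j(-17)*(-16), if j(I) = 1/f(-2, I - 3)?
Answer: -24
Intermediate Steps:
f(Y, g) = -16/3 + Y/3 + Y*g/6 (f(Y, g) = -5 + ((2*Y + Y*g) - 2)/6 = -5 + (-2 + 2*Y + Y*g)/6 = -5 + (-⅓ + Y/3 + Y*g/6) = -16/3 + Y/3 + Y*g/6)
j(I) = 1/(-5 - I/3) (j(I) = 1/(-16/3 + (⅓)*(-2) + (⅙)*(-2)*(I - 3)) = 1/(-16/3 - ⅔ + (⅙)*(-2)*(-3 + I)) = 1/(-16/3 - ⅔ + (1 - I/3)) = 1/(-5 - I/3))
j(-17)*(-16) = -3/(15 - 17)*(-16) = -3/(-2)*(-16) = -3*(-½)*(-16) = (3/2)*(-16) = -24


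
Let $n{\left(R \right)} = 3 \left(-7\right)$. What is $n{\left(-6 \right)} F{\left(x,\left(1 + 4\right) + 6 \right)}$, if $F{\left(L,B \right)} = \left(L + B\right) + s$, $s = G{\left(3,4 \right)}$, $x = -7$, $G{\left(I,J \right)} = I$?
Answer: $-147$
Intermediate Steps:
$s = 3$
$n{\left(R \right)} = -21$
$F{\left(L,B \right)} = 3 + B + L$ ($F{\left(L,B \right)} = \left(L + B\right) + 3 = \left(B + L\right) + 3 = 3 + B + L$)
$n{\left(-6 \right)} F{\left(x,\left(1 + 4\right) + 6 \right)} = - 21 \left(3 + \left(\left(1 + 4\right) + 6\right) - 7\right) = - 21 \left(3 + \left(5 + 6\right) - 7\right) = - 21 \left(3 + 11 - 7\right) = \left(-21\right) 7 = -147$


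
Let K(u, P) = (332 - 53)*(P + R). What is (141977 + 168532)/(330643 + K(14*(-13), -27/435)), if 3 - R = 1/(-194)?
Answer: 8734618170/9324085721 ≈ 0.93678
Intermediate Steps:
R = 583/194 (R = 3 - 1/(-194) = 3 - 1*(-1/194) = 3 + 1/194 = 583/194 ≈ 3.0052)
K(u, P) = 162657/194 + 279*P (K(u, P) = (332 - 53)*(P + 583/194) = 279*(583/194 + P) = 162657/194 + 279*P)
(141977 + 168532)/(330643 + K(14*(-13), -27/435)) = (141977 + 168532)/(330643 + (162657/194 + 279*(-27/435))) = 310509/(330643 + (162657/194 + 279*(-27*1/435))) = 310509/(330643 + (162657/194 + 279*(-9/145))) = 310509/(330643 + (162657/194 - 2511/145)) = 310509/(330643 + 23098131/28130) = 310509/(9324085721/28130) = 310509*(28130/9324085721) = 8734618170/9324085721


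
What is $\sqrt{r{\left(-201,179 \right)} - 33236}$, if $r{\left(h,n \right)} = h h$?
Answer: $\sqrt{7165} \approx 84.646$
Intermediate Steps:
$r{\left(h,n \right)} = h^{2}$
$\sqrt{r{\left(-201,179 \right)} - 33236} = \sqrt{\left(-201\right)^{2} - 33236} = \sqrt{40401 - 33236} = \sqrt{7165}$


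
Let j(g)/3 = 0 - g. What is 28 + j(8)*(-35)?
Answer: 868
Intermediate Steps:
j(g) = -3*g (j(g) = 3*(0 - g) = 3*(-g) = -3*g)
28 + j(8)*(-35) = 28 - 3*8*(-35) = 28 - 24*(-35) = 28 + 840 = 868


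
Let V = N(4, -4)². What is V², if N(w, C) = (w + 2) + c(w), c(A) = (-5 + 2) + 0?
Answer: 81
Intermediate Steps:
c(A) = -3 (c(A) = -3 + 0 = -3)
N(w, C) = -1 + w (N(w, C) = (w + 2) - 3 = (2 + w) - 3 = -1 + w)
V = 9 (V = (-1 + 4)² = 3² = 9)
V² = 9² = 81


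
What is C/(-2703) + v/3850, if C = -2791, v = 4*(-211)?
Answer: 4232009/5203275 ≈ 0.81334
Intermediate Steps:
v = -844
C/(-2703) + v/3850 = -2791/(-2703) - 844/3850 = -2791*(-1/2703) - 844*1/3850 = 2791/2703 - 422/1925 = 4232009/5203275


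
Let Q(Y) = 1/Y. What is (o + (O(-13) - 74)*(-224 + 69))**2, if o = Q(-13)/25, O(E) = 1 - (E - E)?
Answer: 13523079535876/105625 ≈ 1.2803e+8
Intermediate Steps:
Q(Y) = 1/Y
O(E) = 1 (O(E) = 1 - 1*0 = 1 + 0 = 1)
o = -1/325 (o = 1/(-13*25) = -1/13*1/25 = -1/325 ≈ -0.0030769)
(o + (O(-13) - 74)*(-224 + 69))**2 = (-1/325 + (1 - 74)*(-224 + 69))**2 = (-1/325 - 73*(-155))**2 = (-1/325 + 11315)**2 = (3677374/325)**2 = 13523079535876/105625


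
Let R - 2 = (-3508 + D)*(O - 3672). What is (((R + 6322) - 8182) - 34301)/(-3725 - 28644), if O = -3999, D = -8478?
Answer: -91908447/32369 ≈ -2839.4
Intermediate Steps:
R = 91944608 (R = 2 + (-3508 - 8478)*(-3999 - 3672) = 2 - 11986*(-7671) = 2 + 91944606 = 91944608)
(((R + 6322) - 8182) - 34301)/(-3725 - 28644) = (((91944608 + 6322) - 8182) - 34301)/(-3725 - 28644) = ((91950930 - 8182) - 34301)/(-32369) = (91942748 - 34301)*(-1/32369) = 91908447*(-1/32369) = -91908447/32369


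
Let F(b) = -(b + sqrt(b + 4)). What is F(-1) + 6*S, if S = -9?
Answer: -53 - sqrt(3) ≈ -54.732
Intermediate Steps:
F(b) = -b - sqrt(4 + b) (F(b) = -(b + sqrt(4 + b)) = -b - sqrt(4 + b))
F(-1) + 6*S = (-1*(-1) - sqrt(4 - 1)) + 6*(-9) = (1 - sqrt(3)) - 54 = -53 - sqrt(3)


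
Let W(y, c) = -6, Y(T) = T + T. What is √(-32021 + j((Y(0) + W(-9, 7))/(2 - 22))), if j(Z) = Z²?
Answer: 37*I*√2339/10 ≈ 178.94*I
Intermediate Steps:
Y(T) = 2*T
√(-32021 + j((Y(0) + W(-9, 7))/(2 - 22))) = √(-32021 + ((2*0 - 6)/(2 - 22))²) = √(-32021 + ((0 - 6)/(-20))²) = √(-32021 + (-6*(-1/20))²) = √(-32021 + (3/10)²) = √(-32021 + 9/100) = √(-3202091/100) = 37*I*√2339/10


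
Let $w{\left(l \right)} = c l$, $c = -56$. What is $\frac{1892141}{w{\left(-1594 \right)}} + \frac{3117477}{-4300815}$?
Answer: $\frac{2619823309329}{127969316720} \approx 20.472$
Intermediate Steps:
$w{\left(l \right)} = - 56 l$
$\frac{1892141}{w{\left(-1594 \right)}} + \frac{3117477}{-4300815} = \frac{1892141}{\left(-56\right) \left(-1594\right)} + \frac{3117477}{-4300815} = \frac{1892141}{89264} + 3117477 \left(- \frac{1}{4300815}\right) = 1892141 \cdot \frac{1}{89264} - \frac{1039159}{1433605} = \frac{1892141}{89264} - \frac{1039159}{1433605} = \frac{2619823309329}{127969316720}$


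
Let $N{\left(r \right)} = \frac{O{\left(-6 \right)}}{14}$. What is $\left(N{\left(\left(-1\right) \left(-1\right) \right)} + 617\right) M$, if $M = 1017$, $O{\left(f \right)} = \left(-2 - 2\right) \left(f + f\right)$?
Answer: $\frac{4416831}{7} \approx 6.3098 \cdot 10^{5}$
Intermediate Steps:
$O{\left(f \right)} = - 8 f$ ($O{\left(f \right)} = - 4 \cdot 2 f = - 8 f$)
$N{\left(r \right)} = \frac{24}{7}$ ($N{\left(r \right)} = \frac{\left(-8\right) \left(-6\right)}{14} = 48 \cdot \frac{1}{14} = \frac{24}{7}$)
$\left(N{\left(\left(-1\right) \left(-1\right) \right)} + 617\right) M = \left(\frac{24}{7} + 617\right) 1017 = \frac{4343}{7} \cdot 1017 = \frac{4416831}{7}$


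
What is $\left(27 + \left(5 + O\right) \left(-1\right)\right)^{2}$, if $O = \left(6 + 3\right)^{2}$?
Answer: $3481$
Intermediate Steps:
$O = 81$ ($O = 9^{2} = 81$)
$\left(27 + \left(5 + O\right) \left(-1\right)\right)^{2} = \left(27 + \left(5 + 81\right) \left(-1\right)\right)^{2} = \left(27 + 86 \left(-1\right)\right)^{2} = \left(27 - 86\right)^{2} = \left(-59\right)^{2} = 3481$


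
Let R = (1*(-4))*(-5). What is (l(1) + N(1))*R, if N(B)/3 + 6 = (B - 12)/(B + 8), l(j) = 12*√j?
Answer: -580/3 ≈ -193.33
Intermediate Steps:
N(B) = -18 + 3*(-12 + B)/(8 + B) (N(B) = -18 + 3*((B - 12)/(B + 8)) = -18 + 3*((-12 + B)/(8 + B)) = -18 + 3*(-12 + B)/(8 + B))
R = 20 (R = -4*(-5) = 20)
(l(1) + N(1))*R = (12*√1 + 15*(-12 - 1*1)/(8 + 1))*20 = (12*1 + 15*(-12 - 1)/9)*20 = (12 + 15*(⅑)*(-13))*20 = (12 - 65/3)*20 = -29/3*20 = -580/3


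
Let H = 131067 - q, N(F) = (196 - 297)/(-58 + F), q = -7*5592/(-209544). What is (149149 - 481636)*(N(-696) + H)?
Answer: -286881925597994205/6583174 ≈ -4.3578e+10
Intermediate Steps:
q = 1631/8731 (q = -39144*(-1/209544) = 1631/8731 ≈ 0.18681)
N(F) = -101/(-58 + F)
H = 1144344346/8731 (H = 131067 - 1*1631/8731 = 131067 - 1631/8731 = 1144344346/8731 ≈ 1.3107e+5)
(149149 - 481636)*(N(-696) + H) = (149149 - 481636)*(-101/(-58 - 696) + 1144344346/8731) = -332487*(-101/(-754) + 1144344346/8731) = -332487*(-101*(-1/754) + 1144344346/8731) = -332487*(101/754 + 1144344346/8731) = -332487*862836518715/6583174 = -286881925597994205/6583174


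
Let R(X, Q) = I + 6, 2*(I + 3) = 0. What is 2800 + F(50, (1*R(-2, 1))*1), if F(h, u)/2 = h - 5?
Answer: 2890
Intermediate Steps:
I = -3 (I = -3 + (½)*0 = -3 + 0 = -3)
R(X, Q) = 3 (R(X, Q) = -3 + 6 = 3)
F(h, u) = -10 + 2*h (F(h, u) = 2*(h - 5) = 2*(-5 + h) = -10 + 2*h)
2800 + F(50, (1*R(-2, 1))*1) = 2800 + (-10 + 2*50) = 2800 + (-10 + 100) = 2800 + 90 = 2890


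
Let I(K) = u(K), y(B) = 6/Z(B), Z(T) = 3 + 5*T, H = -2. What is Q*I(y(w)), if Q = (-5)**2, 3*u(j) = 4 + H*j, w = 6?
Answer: 1000/33 ≈ 30.303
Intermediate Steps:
u(j) = 4/3 - 2*j/3 (u(j) = (4 - 2*j)/3 = 4/3 - 2*j/3)
y(B) = 6/(3 + 5*B)
I(K) = 4/3 - 2*K/3
Q = 25
Q*I(y(w)) = 25*(4/3 - 4/(3 + 5*6)) = 25*(4/3 - 4/(3 + 30)) = 25*(4/3 - 4/33) = 25*(40/33) = 1000/33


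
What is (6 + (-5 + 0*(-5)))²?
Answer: 1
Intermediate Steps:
(6 + (-5 + 0*(-5)))² = (6 + (-5 + 0))² = (6 - 5)² = 1² = 1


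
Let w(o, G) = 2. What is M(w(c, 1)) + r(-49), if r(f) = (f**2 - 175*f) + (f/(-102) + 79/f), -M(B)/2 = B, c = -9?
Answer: 54832399/4998 ≈ 10971.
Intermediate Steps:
M(B) = -2*B
r(f) = f**2 + 79/f - 17851*f/102 (r(f) = (f**2 - 175*f) + (f*(-1/102) + 79/f) = (f**2 - 175*f) + (-f/102 + 79/f) = (f**2 - 175*f) + (79/f - f/102) = f**2 + 79/f - 17851*f/102)
M(w(c, 1)) + r(-49) = -2*2 + ((-49)**2 + 79/(-49) - 17851/102*(-49)) = -4 + (2401 + 79*(-1/49) + 874699/102) = -4 + (2401 - 79/49 + 874699/102) = -4 + 54852391/4998 = 54832399/4998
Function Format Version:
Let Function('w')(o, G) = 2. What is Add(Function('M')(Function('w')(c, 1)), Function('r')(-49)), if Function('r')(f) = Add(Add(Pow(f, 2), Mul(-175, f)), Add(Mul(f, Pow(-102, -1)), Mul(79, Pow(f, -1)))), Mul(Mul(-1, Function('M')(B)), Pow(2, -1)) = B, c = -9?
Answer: Rational(54832399, 4998) ≈ 10971.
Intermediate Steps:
Function('M')(B) = Mul(-2, B)
Function('r')(f) = Add(Pow(f, 2), Mul(79, Pow(f, -1)), Mul(Rational(-17851, 102), f)) (Function('r')(f) = Add(Add(Pow(f, 2), Mul(-175, f)), Add(Mul(f, Rational(-1, 102)), Mul(79, Pow(f, -1)))) = Add(Add(Pow(f, 2), Mul(-175, f)), Add(Mul(Rational(-1, 102), f), Mul(79, Pow(f, -1)))) = Add(Add(Pow(f, 2), Mul(-175, f)), Add(Mul(79, Pow(f, -1)), Mul(Rational(-1, 102), f))) = Add(Pow(f, 2), Mul(79, Pow(f, -1)), Mul(Rational(-17851, 102), f)))
Add(Function('M')(Function('w')(c, 1)), Function('r')(-49)) = Add(Mul(-2, 2), Add(Pow(-49, 2), Mul(79, Pow(-49, -1)), Mul(Rational(-17851, 102), -49))) = Add(-4, Add(2401, Mul(79, Rational(-1, 49)), Rational(874699, 102))) = Add(-4, Add(2401, Rational(-79, 49), Rational(874699, 102))) = Add(-4, Rational(54852391, 4998)) = Rational(54832399, 4998)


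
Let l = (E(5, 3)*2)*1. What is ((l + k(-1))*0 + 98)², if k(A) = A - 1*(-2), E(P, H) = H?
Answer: 9604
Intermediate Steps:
k(A) = 2 + A (k(A) = A + 2 = 2 + A)
l = 6 (l = (3*2)*1 = 6*1 = 6)
((l + k(-1))*0 + 98)² = ((6 + (2 - 1))*0 + 98)² = ((6 + 1)*0 + 98)² = (7*0 + 98)² = (0 + 98)² = 98² = 9604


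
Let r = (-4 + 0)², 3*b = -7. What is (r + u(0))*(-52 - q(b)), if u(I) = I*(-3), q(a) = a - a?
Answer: -832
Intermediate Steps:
b = -7/3 (b = (⅓)*(-7) = -7/3 ≈ -2.3333)
q(a) = 0
u(I) = -3*I
r = 16 (r = (-4)² = 16)
(r + u(0))*(-52 - q(b)) = (16 - 3*0)*(-52 - 1*0) = (16 + 0)*(-52 + 0) = 16*(-52) = -832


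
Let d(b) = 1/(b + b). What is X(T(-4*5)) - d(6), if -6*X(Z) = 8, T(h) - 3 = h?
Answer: -17/12 ≈ -1.4167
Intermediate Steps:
T(h) = 3 + h
d(b) = 1/(2*b)
X(Z) = -4/3 (X(Z) = -⅙*8 = -4/3)
X(T(-4*5)) - d(6) = -4/3 - 1/(2*6) = -4/3 - 1*1/12 = -4/3 - 1/12 = -17/12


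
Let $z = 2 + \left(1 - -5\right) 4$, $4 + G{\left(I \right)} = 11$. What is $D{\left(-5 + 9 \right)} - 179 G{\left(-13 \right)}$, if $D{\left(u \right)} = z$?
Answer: $-1227$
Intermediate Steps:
$G{\left(I \right)} = 7$ ($G{\left(I \right)} = -4 + 11 = 7$)
$z = 26$ ($z = 2 + \left(1 + 5\right) 4 = 2 + 6 \cdot 4 = 2 + 24 = 26$)
$D{\left(u \right)} = 26$
$D{\left(-5 + 9 \right)} - 179 G{\left(-13 \right)} = 26 - 1253 = -1227$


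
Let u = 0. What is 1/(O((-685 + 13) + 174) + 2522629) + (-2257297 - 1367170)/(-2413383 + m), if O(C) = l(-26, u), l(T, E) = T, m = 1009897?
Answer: 1306156104441/505776856294 ≈ 2.5825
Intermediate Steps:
O(C) = -26
1/(O((-685 + 13) + 174) + 2522629) + (-2257297 - 1367170)/(-2413383 + m) = 1/(-26 + 2522629) + (-2257297 - 1367170)/(-2413383 + 1009897) = 1/2522603 - 3624467/(-1403486) = 1/2522603 - 3624467*(-1/1403486) = 1/2522603 + 517781/200498 = 1306156104441/505776856294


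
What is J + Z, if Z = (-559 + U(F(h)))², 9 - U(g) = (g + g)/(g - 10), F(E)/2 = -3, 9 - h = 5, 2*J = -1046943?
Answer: -3522335/16 ≈ -2.2015e+5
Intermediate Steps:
J = -1046943/2 (J = (½)*(-1046943) = -1046943/2 ≈ -5.2347e+5)
h = 4 (h = 9 - 1*5 = 9 - 5 = 4)
F(E) = -6 (F(E) = 2*(-3) = -6)
U(g) = 9 - 2*g/(-10 + g) (U(g) = 9 - (g + g)/(g - 10) = 9 - 2*g/(-10 + g))
Z = 4853209/16 (Z = (-559 + (-90 + 7*(-6))/(-10 - 6))² = (-559 + (-90 - 42)/(-16))² = (-559 - 1/16*(-132))² = (-559 + 33/4)² = (-2203/4)² = 4853209/16 ≈ 3.0333e+5)
J + Z = -1046943/2 + 4853209/16 = -3522335/16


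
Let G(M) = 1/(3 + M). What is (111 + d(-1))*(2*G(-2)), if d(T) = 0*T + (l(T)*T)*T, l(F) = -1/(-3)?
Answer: 668/3 ≈ 222.67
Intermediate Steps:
l(F) = 1/3 (l(F) = -1*(-1/3) = 1/3)
d(T) = T**2/3 (d(T) = 0*T + (T/3)*T = 0 + T**2/3 = T**2/3)
(111 + d(-1))*(2*G(-2)) = (111 + (1/3)*(-1)**2)*(2/(3 - 2)) = (111 + (1/3)*1)*(2/1) = (111 + 1/3)*(2*1) = (334/3)*2 = 668/3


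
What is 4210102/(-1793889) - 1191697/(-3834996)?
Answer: -4669317396653/2293185713148 ≈ -2.0362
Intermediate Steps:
4210102/(-1793889) - 1191697/(-3834996) = 4210102*(-1/1793889) - 1191697*(-1/3834996) = -4210102/1793889 + 1191697/3834996 = -4669317396653/2293185713148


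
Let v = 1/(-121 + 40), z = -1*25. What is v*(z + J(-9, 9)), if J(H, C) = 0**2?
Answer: 25/81 ≈ 0.30864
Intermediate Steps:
J(H, C) = 0
z = -25
v = -1/81 (v = 1/(-81) = -1/81 ≈ -0.012346)
v*(z + J(-9, 9)) = -(-25 + 0)/81 = -1/81*(-25) = 25/81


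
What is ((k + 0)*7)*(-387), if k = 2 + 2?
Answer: -10836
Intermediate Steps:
k = 4
((k + 0)*7)*(-387) = ((4 + 0)*7)*(-387) = (4*7)*(-387) = 28*(-387) = -10836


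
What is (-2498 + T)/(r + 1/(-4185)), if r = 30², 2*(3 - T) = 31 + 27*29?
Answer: -12144870/3766499 ≈ -3.2244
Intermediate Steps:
T = -404 (T = 3 - (31 + 27*29)/2 = 3 - (31 + 783)/2 = 3 - ½*814 = 3 - 407 = -404)
r = 900
(-2498 + T)/(r + 1/(-4185)) = (-2498 - 404)/(900 + 1/(-4185)) = -2902/(900 - 1/4185) = -2902/3766499/4185 = -2902*4185/3766499 = -12144870/3766499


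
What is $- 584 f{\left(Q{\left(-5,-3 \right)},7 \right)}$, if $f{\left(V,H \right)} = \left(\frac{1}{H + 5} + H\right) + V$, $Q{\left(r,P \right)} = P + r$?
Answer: $\frac{1606}{3} \approx 535.33$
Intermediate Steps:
$f{\left(V,H \right)} = H + V + \frac{1}{5 + H}$ ($f{\left(V,H \right)} = \left(\frac{1}{5 + H} + H\right) + V = \left(H + \frac{1}{5 + H}\right) + V = H + V + \frac{1}{5 + H}$)
$- 584 f{\left(Q{\left(-5,-3 \right)},7 \right)} = - 584 \frac{1 + 7^{2} + 5 \cdot 7 + 5 \left(-3 - 5\right) + 7 \left(-3 - 5\right)}{5 + 7} = - 584 \frac{1 + 49 + 35 + 5 \left(-8\right) + 7 \left(-8\right)}{12} = - 584 \frac{1 + 49 + 35 - 40 - 56}{12} = - 584 \cdot \frac{1}{12} \left(-11\right) = \left(-584\right) \left(- \frac{11}{12}\right) = \frac{1606}{3}$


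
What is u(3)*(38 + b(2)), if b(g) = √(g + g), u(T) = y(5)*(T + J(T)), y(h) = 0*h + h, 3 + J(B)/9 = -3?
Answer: -10200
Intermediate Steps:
J(B) = -54 (J(B) = -27 + 9*(-3) = -27 - 27 = -54)
y(h) = h (y(h) = 0 + h = h)
u(T) = -270 + 5*T (u(T) = 5*(T - 54) = 5*(-54 + T) = -270 + 5*T)
b(g) = √2*√g (b(g) = √(2*g) = √2*√g)
u(3)*(38 + b(2)) = (-270 + 5*3)*(38 + √2*√2) = (-270 + 15)*(38 + 2) = -255*40 = -10200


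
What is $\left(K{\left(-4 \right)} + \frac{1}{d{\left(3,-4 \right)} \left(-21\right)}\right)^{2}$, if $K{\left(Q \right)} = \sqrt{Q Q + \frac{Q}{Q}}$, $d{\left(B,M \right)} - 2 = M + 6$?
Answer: $\frac{119953}{7056} - \frac{\sqrt{17}}{42} \approx 16.902$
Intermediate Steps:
$d{\left(B,M \right)} = 8 + M$ ($d{\left(B,M \right)} = 2 + \left(M + 6\right) = 2 + \left(6 + M\right) = 8 + M$)
$K{\left(Q \right)} = \sqrt{1 + Q^{2}}$ ($K{\left(Q \right)} = \sqrt{Q^{2} + 1} = \sqrt{1 + Q^{2}}$)
$\left(K{\left(-4 \right)} + \frac{1}{d{\left(3,-4 \right)} \left(-21\right)}\right)^{2} = \left(\sqrt{1 + \left(-4\right)^{2}} + \frac{1}{\left(8 - 4\right) \left(-21\right)}\right)^{2} = \left(\sqrt{1 + 16} + \frac{1}{4 \left(-21\right)}\right)^{2} = \left(\sqrt{17} + \frac{1}{-84}\right)^{2} = \left(\sqrt{17} - \frac{1}{84}\right)^{2} = \left(- \frac{1}{84} + \sqrt{17}\right)^{2}$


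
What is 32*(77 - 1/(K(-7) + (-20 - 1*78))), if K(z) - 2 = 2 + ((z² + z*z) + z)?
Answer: 7424/3 ≈ 2474.7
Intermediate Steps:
K(z) = 4 + z + 2*z² (K(z) = 2 + (2 + ((z² + z*z) + z)) = 2 + (2 + ((z² + z²) + z)) = 2 + (2 + (2*z² + z)) = 2 + (2 + (z + 2*z²)) = 2 + (2 + z + 2*z²) = 4 + z + 2*z²)
32*(77 - 1/(K(-7) + (-20 - 1*78))) = 32*(77 - 1/((4 - 7 + 2*(-7)²) + (-20 - 1*78))) = 32*(77 - 1/((4 - 7 + 2*49) + (-20 - 78))) = 32*(77 - 1/((4 - 7 + 98) - 98)) = 32*(77 - 1/(95 - 98)) = 32*(77 - 1/(-3)) = 32*(77 - 1*(-⅓)) = 32*(77 + ⅓) = 32*(232/3) = 7424/3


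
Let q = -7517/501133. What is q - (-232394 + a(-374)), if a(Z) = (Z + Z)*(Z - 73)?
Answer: -51096530463/501133 ≈ -1.0196e+5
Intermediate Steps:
a(Z) = 2*Z*(-73 + Z) (a(Z) = (2*Z)*(-73 + Z) = 2*Z*(-73 + Z))
q = -7517/501133 (q = -7517*1/501133 = -7517/501133 ≈ -0.015000)
q - (-232394 + a(-374)) = -7517/501133 - (-232394 + 2*(-374)*(-73 - 374)) = -7517/501133 - (-232394 + 2*(-374)*(-447)) = -7517/501133 - (-232394 + 334356) = -7517/501133 - 1*101962 = -7517/501133 - 101962 = -51096530463/501133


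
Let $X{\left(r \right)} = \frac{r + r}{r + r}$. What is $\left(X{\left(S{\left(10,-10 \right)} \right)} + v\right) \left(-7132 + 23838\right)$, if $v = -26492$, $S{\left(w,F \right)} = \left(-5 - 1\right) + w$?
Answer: $-442558646$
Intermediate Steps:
$S{\left(w,F \right)} = -6 + w$
$X{\left(r \right)} = 1$ ($X{\left(r \right)} = \frac{2 r}{2 r} = 2 r \frac{1}{2 r} = 1$)
$\left(X{\left(S{\left(10,-10 \right)} \right)} + v\right) \left(-7132 + 23838\right) = \left(1 - 26492\right) \left(-7132 + 23838\right) = \left(-26491\right) 16706 = -442558646$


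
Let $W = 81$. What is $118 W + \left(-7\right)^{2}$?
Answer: $9607$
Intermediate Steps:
$118 W + \left(-7\right)^{2} = 118 \cdot 81 + \left(-7\right)^{2} = 9558 + 49 = 9607$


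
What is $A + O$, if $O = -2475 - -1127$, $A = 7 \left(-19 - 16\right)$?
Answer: $-1593$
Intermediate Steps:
$A = -245$ ($A = 7 \left(-35\right) = -245$)
$O = -1348$ ($O = -2475 + 1127 = -1348$)
$A + O = -245 - 1348 = -1593$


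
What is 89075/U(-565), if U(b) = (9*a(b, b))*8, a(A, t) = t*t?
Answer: 3563/919368 ≈ 0.0038755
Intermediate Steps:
a(A, t) = t²
U(b) = 72*b² (U(b) = (9*b²)*8 = 72*b²)
89075/U(-565) = 89075/((72*(-565)²)) = 89075/((72*319225)) = 89075/22984200 = 89075*(1/22984200) = 3563/919368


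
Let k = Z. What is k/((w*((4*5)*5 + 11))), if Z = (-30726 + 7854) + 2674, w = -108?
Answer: 10099/5994 ≈ 1.6849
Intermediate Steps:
Z = -20198 (Z = -22872 + 2674 = -20198)
k = -20198
k/((w*((4*5)*5 + 11))) = -20198*(-1/(108*((4*5)*5 + 11))) = -20198*(-1/(108*(20*5 + 11))) = -20198*(-1/(108*(100 + 11))) = -20198/((-108*111)) = -20198/(-11988) = -20198*(-1/11988) = 10099/5994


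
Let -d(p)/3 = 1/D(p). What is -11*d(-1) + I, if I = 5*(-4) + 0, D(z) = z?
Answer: -53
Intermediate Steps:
d(p) = -3/p
I = -20 (I = -20 + 0 = -20)
-11*d(-1) + I = -(-33)/(-1) - 20 = -(-33)*(-1) - 20 = -11*3 - 20 = -33 - 20 = -53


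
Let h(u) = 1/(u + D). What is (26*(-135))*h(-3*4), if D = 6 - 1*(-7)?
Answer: -3510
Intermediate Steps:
D = 13 (D = 6 + 7 = 13)
h(u) = 1/(13 + u) (h(u) = 1/(u + 13) = 1/(13 + u))
(26*(-135))*h(-3*4) = (26*(-135))/(13 - 3*4) = -3510/(13 - 12) = -3510/1 = -3510*1 = -3510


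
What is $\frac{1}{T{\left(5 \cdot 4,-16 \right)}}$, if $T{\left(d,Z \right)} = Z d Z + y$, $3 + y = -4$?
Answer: $\frac{1}{5113} \approx 0.00019558$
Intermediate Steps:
$y = -7$ ($y = -3 - 4 = -7$)
$T{\left(d,Z \right)} = -7 + d Z^{2}$ ($T{\left(d,Z \right)} = Z d Z - 7 = d Z^{2} - 7 = -7 + d Z^{2}$)
$\frac{1}{T{\left(5 \cdot 4,-16 \right)}} = \frac{1}{-7 + 5 \cdot 4 \left(-16\right)^{2}} = \frac{1}{-7 + 20 \cdot 256} = \frac{1}{-7 + 5120} = \frac{1}{5113}$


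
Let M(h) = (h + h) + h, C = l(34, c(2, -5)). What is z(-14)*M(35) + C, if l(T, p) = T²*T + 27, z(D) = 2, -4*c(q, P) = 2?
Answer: 39541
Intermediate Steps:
c(q, P) = -½ (c(q, P) = -¼*2 = -½)
l(T, p) = 27 + T³ (l(T, p) = T³ + 27 = 27 + T³)
C = 39331 (C = 27 + 34³ = 27 + 39304 = 39331)
M(h) = 3*h (M(h) = 2*h + h = 3*h)
z(-14)*M(35) + C = 2*(3*35) + 39331 = 2*105 + 39331 = 210 + 39331 = 39541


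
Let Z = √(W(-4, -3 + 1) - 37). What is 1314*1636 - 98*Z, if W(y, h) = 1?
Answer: 2149704 - 588*I ≈ 2.1497e+6 - 588.0*I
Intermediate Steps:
Z = 6*I (Z = √(1 - 37) = √(-36) = 6*I ≈ 6.0*I)
1314*1636 - 98*Z = 1314*1636 - 98*(6*I) = 2149704 - 588*I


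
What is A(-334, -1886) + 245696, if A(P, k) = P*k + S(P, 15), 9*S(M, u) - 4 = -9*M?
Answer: 7883590/9 ≈ 8.7595e+5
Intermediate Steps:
S(M, u) = 4/9 - M (S(M, u) = 4/9 + (-9*M)/9 = 4/9 - M)
A(P, k) = 4/9 - P + P*k (A(P, k) = P*k + (4/9 - P) = 4/9 - P + P*k)
A(-334, -1886) + 245696 = (4/9 - 1*(-334) - 334*(-1886)) + 245696 = (4/9 + 334 + 629924) + 245696 = 5672326/9 + 245696 = 7883590/9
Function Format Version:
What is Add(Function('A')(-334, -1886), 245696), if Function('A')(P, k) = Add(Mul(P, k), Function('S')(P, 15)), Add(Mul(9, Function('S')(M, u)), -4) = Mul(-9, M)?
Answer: Rational(7883590, 9) ≈ 8.7595e+5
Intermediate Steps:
Function('S')(M, u) = Add(Rational(4, 9), Mul(-1, M)) (Function('S')(M, u) = Add(Rational(4, 9), Mul(Rational(1, 9), Mul(-9, M))) = Add(Rational(4, 9), Mul(-1, M)))
Function('A')(P, k) = Add(Rational(4, 9), Mul(-1, P), Mul(P, k)) (Function('A')(P, k) = Add(Mul(P, k), Add(Rational(4, 9), Mul(-1, P))) = Add(Rational(4, 9), Mul(-1, P), Mul(P, k)))
Add(Function('A')(-334, -1886), 245696) = Add(Add(Rational(4, 9), Mul(-1, -334), Mul(-334, -1886)), 245696) = Add(Add(Rational(4, 9), 334, 629924), 245696) = Add(Rational(5672326, 9), 245696) = Rational(7883590, 9)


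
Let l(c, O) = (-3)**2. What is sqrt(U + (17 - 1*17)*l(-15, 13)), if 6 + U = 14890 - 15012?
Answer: 8*I*sqrt(2) ≈ 11.314*I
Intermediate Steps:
l(c, O) = 9
U = -128 (U = -6 + (14890 - 15012) = -6 - 122 = -128)
sqrt(U + (17 - 1*17)*l(-15, 13)) = sqrt(-128 + (17 - 1*17)*9) = sqrt(-128 + (17 - 17)*9) = sqrt(-128 + 0*9) = sqrt(-128 + 0) = sqrt(-128) = 8*I*sqrt(2)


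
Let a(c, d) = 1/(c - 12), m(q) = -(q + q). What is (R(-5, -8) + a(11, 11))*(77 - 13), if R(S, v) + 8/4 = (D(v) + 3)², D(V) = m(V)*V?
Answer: 999808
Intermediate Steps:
m(q) = -2*q
D(V) = -2*V² (D(V) = (-2*V)*V = -2*V²)
R(S, v) = -2 + (3 - 2*v²)² (R(S, v) = -2 + (-2*v² + 3)² = -2 + (3 - 2*v²)²)
a(c, d) = 1/(-12 + c)
(R(-5, -8) + a(11, 11))*(77 - 13) = ((-2 + (3 - 2*(-8)²)²) + 1/(-12 + 11))*(77 - 13) = ((-2 + (3 - 2*64)²) + 1/(-1))*64 = ((-2 + (3 - 128)²) - 1)*64 = ((-2 + (-125)²) - 1)*64 = ((-2 + 15625) - 1)*64 = (15623 - 1)*64 = 15622*64 = 999808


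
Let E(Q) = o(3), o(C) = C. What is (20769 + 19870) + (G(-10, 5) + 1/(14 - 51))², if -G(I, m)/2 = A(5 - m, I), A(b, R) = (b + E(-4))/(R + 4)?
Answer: 55636087/1369 ≈ 40640.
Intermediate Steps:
E(Q) = 3
A(b, R) = (3 + b)/(4 + R) (A(b, R) = (b + 3)/(R + 4) = (3 + b)/(4 + R))
G(I, m) = -2*(8 - m)/(4 + I) (G(I, m) = -2*(3 + (5 - m))/(4 + I) = -2*(8 - m)/(4 + I))
(20769 + 19870) + (G(-10, 5) + 1/(14 - 51))² = (20769 + 19870) + (2*(-8 + 5)/(4 - 10) + 1/(14 - 51))² = 40639 + (2*(-3)/(-6) + 1/(-37))² = 40639 + (2*(-⅙)*(-3) - 1/37)² = 40639 + (1 - 1/37)² = 40639 + (36/37)² = 40639 + 1296/1369 = 55636087/1369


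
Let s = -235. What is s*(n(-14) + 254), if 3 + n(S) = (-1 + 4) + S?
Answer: -56400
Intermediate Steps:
n(S) = S (n(S) = -3 + ((-1 + 4) + S) = -3 + (3 + S) = S)
s*(n(-14) + 254) = -235*(-14 + 254) = -235*240 = -56400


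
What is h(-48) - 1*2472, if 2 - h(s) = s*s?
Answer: -4774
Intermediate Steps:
h(s) = 2 - s**2 (h(s) = 2 - s*s = 2 - s**2)
h(-48) - 1*2472 = (2 - 1*(-48)**2) - 1*2472 = (2 - 1*2304) - 2472 = (2 - 2304) - 2472 = -2302 - 2472 = -4774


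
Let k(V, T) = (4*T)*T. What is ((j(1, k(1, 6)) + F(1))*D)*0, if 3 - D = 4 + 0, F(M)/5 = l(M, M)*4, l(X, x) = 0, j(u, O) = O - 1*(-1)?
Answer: 0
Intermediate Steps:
k(V, T) = 4*T²
j(u, O) = 1 + O (j(u, O) = O + 1 = 1 + O)
F(M) = 0 (F(M) = 5*(0*4) = 5*0 = 0)
D = -1 (D = 3 - (4 + 0) = 3 - 1*4 = 3 - 4 = -1)
((j(1, k(1, 6)) + F(1))*D)*0 = (((1 + 4*6²) + 0)*(-1))*0 = (((1 + 4*36) + 0)*(-1))*0 = (((1 + 144) + 0)*(-1))*0 = ((145 + 0)*(-1))*0 = (145*(-1))*0 = -145*0 = 0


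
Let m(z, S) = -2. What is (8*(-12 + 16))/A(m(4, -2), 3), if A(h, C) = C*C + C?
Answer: 8/3 ≈ 2.6667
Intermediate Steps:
A(h, C) = C + C**2 (A(h, C) = C**2 + C = C + C**2)
(8*(-12 + 16))/A(m(4, -2), 3) = (8*(-12 + 16))/((3*(1 + 3))) = (8*4)/((3*4)) = 32/12 = 32*(1/12) = 8/3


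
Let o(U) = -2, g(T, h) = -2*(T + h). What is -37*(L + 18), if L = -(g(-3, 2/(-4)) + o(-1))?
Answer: -481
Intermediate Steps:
g(T, h) = -2*T - 2*h
L = -5 (L = -((-2*(-3) - 4/(-4)) - 2) = -((6 - 4*(-1)/4) - 2) = -((6 - 2*(-½)) - 2) = -((6 + 1) - 2) = -(7 - 2) = -1*5 = -5)
-37*(L + 18) = -37*(-5 + 18) = -37*13 = -481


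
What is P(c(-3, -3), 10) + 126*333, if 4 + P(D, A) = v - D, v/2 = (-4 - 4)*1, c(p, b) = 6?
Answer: 41932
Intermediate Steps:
v = -16 (v = 2*((-4 - 4)*1) = 2*(-8*1) = 2*(-8) = -16)
P(D, A) = -20 - D (P(D, A) = -4 + (-16 - D) = -20 - D)
P(c(-3, -3), 10) + 126*333 = (-20 - 1*6) + 126*333 = (-20 - 6) + 41958 = -26 + 41958 = 41932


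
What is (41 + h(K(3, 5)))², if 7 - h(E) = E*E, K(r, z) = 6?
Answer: 144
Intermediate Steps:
h(E) = 7 - E² (h(E) = 7 - E*E = 7 - E²)
(41 + h(K(3, 5)))² = (41 + (7 - 1*6²))² = (41 + (7 - 1*36))² = (41 + (7 - 36))² = (41 - 29)² = 12² = 144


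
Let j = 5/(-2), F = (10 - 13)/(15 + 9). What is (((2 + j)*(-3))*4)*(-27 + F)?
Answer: -651/4 ≈ -162.75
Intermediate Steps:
F = -⅛ (F = -3/24 = -3*1/24 = -⅛ ≈ -0.12500)
j = -5/2 (j = 5*(-½) = -5/2 ≈ -2.5000)
(((2 + j)*(-3))*4)*(-27 + F) = (((2 - 5/2)*(-3))*4)*(-27 - ⅛) = (-½*(-3)*4)*(-217/8) = ((3/2)*4)*(-217/8) = 6*(-217/8) = -651/4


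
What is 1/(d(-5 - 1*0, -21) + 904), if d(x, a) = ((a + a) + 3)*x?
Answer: 1/1099 ≈ 0.00090992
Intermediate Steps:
d(x, a) = x*(3 + 2*a) (d(x, a) = (2*a + 3)*x = (3 + 2*a)*x = x*(3 + 2*a))
1/(d(-5 - 1*0, -21) + 904) = 1/((-5 - 1*0)*(3 + 2*(-21)) + 904) = 1/((-5 + 0)*(3 - 42) + 904) = 1/(-5*(-39) + 904) = 1/(195 + 904) = 1/1099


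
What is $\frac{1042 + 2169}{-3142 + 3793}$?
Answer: $\frac{3211}{651} \approx 4.9324$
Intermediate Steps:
$\frac{1042 + 2169}{-3142 + 3793} = \frac{3211}{651}$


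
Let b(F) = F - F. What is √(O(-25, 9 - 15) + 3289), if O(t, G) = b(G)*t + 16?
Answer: √3305 ≈ 57.489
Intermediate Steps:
b(F) = 0
O(t, G) = 16 (O(t, G) = 0*t + 16 = 0 + 16 = 16)
√(O(-25, 9 - 15) + 3289) = √(16 + 3289) = √3305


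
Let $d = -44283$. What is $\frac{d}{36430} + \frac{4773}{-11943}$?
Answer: $- \frac{234250753}{145027830} \approx -1.6152$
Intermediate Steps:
$\frac{d}{36430} + \frac{4773}{-11943} = - \frac{44283}{36430} + \frac{4773}{-11943} = \left(-44283\right) \frac{1}{36430} + 4773 \left(- \frac{1}{11943}\right) = - \frac{44283}{36430} - \frac{1591}{3981} = - \frac{234250753}{145027830}$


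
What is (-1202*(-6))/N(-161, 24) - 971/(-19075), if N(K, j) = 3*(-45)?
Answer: -9162521/171675 ≈ -53.371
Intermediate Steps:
N(K, j) = -135
(-1202*(-6))/N(-161, 24) - 971/(-19075) = -1202*(-6)/(-135) - 971/(-19075) = 7212*(-1/135) - 971*(-1/19075) = -2404/45 + 971/19075 = -9162521/171675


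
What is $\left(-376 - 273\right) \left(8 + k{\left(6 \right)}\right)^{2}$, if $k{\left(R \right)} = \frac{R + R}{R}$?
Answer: $-64900$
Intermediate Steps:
$k{\left(R \right)} = 2$ ($k{\left(R \right)} = \frac{2 R}{R} = 2$)
$\left(-376 - 273\right) \left(8 + k{\left(6 \right)}\right)^{2} = \left(-376 - 273\right) \left(8 + 2\right)^{2} = - 649 \cdot 10^{2} = \left(-649\right) 100 = -64900$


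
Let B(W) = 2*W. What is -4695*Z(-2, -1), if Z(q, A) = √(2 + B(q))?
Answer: -4695*I*√2 ≈ -6639.7*I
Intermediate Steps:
Z(q, A) = √(2 + 2*q)
-4695*Z(-2, -1) = -4695*√(2 + 2*(-2)) = -4695*√(2 - 4) = -4695*I*√2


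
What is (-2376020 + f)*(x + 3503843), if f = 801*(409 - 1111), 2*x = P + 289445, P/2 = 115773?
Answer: -11060838629997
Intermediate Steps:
P = 231546 (P = 2*115773 = 231546)
x = 520991/2 (x = (231546 + 289445)/2 = (½)*520991 = 520991/2 ≈ 2.6050e+5)
f = -562302 (f = 801*(-702) = -562302)
(-2376020 + f)*(x + 3503843) = (-2376020 - 562302)*(520991/2 + 3503843) = -2938322*7528677/2 = -11060838629997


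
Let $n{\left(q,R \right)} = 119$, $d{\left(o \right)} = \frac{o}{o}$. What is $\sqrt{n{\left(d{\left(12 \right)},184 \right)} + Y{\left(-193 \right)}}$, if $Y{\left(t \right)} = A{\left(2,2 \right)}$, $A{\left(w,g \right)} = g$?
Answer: $11$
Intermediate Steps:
$Y{\left(t \right)} = 2$
$d{\left(o \right)} = 1$
$\sqrt{n{\left(d{\left(12 \right)},184 \right)} + Y{\left(-193 \right)}} = \sqrt{119 + 2} = \sqrt{121} = 11$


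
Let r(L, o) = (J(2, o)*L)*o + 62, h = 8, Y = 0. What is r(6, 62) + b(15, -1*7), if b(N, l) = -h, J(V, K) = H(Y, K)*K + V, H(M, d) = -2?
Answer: -45330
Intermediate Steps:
J(V, K) = V - 2*K (J(V, K) = -2*K + V = V - 2*K)
b(N, l) = -8 (b(N, l) = -1*8 = -8)
r(L, o) = 62 + L*o*(2 - 2*o) (r(L, o) = ((2 - 2*o)*L)*o + 62 = (L*(2 - 2*o))*o + 62 = L*o*(2 - 2*o) + 62 = 62 + L*o*(2 - 2*o))
r(6, 62) + b(15, -1*7) = (62 + 2*6*62*(1 - 1*62)) - 8 = (62 + 2*6*62*(1 - 62)) - 8 = (62 + 2*6*62*(-61)) - 8 = (62 - 45384) - 8 = -45322 - 8 = -45330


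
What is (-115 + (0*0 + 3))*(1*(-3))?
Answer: 336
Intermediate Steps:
(-115 + (0*0 + 3))*(1*(-3)) = (-115 + (0 + 3))*(-3) = (-115 + 3)*(-3) = -112*(-3) = 336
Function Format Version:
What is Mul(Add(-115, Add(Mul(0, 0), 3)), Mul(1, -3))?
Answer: 336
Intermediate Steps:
Mul(Add(-115, Add(Mul(0, 0), 3)), Mul(1, -3)) = Mul(Add(-115, Add(0, 3)), -3) = Mul(Add(-115, 3), -3) = Mul(-112, -3) = 336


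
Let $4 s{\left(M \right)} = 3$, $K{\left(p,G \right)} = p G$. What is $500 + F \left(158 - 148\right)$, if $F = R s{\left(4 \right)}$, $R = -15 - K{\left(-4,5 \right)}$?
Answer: $\frac{1075}{2} \approx 537.5$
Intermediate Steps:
$K{\left(p,G \right)} = G p$
$R = 5$ ($R = -15 - 5 \left(-4\right) = -15 - -20 = -15 + 20 = 5$)
$s{\left(M \right)} = \frac{3}{4}$ ($s{\left(M \right)} = \frac{1}{4} \cdot 3 = \frac{3}{4}$)
$F = \frac{15}{4}$ ($F = 5 \cdot \frac{3}{4} = \frac{15}{4} \approx 3.75$)
$500 + F \left(158 - 148\right) = 500 + \frac{15 \left(158 - 148\right)}{4} = 500 + \frac{15}{4} \cdot 10 = 500 + \frac{75}{2} = \frac{1075}{2}$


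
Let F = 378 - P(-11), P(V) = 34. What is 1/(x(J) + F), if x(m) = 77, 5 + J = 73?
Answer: 1/421 ≈ 0.0023753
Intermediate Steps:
J = 68 (J = -5 + 73 = 68)
F = 344 (F = 378 - 1*34 = 378 - 34 = 344)
1/(x(J) + F) = 1/(77 + 344) = 1/421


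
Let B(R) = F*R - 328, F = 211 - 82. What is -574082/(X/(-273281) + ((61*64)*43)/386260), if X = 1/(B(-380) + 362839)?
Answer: -4749284544106375598430/3595446150398363 ≈ -1.3209e+6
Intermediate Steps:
F = 129
B(R) = -328 + 129*R (B(R) = 129*R - 328 = -328 + 129*R)
X = 1/313491 (X = 1/((-328 + 129*(-380)) + 362839) = 1/((-328 - 49020) + 362839) = 1/(-49348 + 362839) = 1/313491 ≈ 3.1899e-6)
-574082/(X/(-273281) + ((61*64)*43)/386260) = -574082/((1/313491)/(-273281) + ((61*64)*43)/386260) = -574082/((1/313491)*(-1/273281) + (3904*43)*(1/386260)) = -574082/(-1/85671133971 + 167872*(1/386260)) = -574082/(-1/85671133971 + 41968/96565) = -574082/3595446150398363/8272833051909615 = -574082*8272833051909615/3595446150398363 = -4749284544106375598430/3595446150398363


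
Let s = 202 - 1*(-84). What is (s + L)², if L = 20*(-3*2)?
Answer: 27556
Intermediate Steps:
s = 286 (s = 202 + 84 = 286)
L = -120 (L = 20*(-6) = -120)
(s + L)² = (286 - 120)² = 166² = 27556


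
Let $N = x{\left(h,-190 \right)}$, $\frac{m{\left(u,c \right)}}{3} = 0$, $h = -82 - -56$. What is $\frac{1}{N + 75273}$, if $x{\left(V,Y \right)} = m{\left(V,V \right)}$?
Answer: $\frac{1}{75273} \approx 1.3285 \cdot 10^{-5}$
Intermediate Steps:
$h = -26$ ($h = -82 + 56 = -26$)
$m{\left(u,c \right)} = 0$ ($m{\left(u,c \right)} = 3 \cdot 0 = 0$)
$x{\left(V,Y \right)} = 0$
$N = 0$
$\frac{1}{N + 75273} = \frac{1}{0 + 75273} = \frac{1}{75273}$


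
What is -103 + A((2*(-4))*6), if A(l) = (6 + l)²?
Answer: 1661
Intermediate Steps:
-103 + A((2*(-4))*6) = -103 + (6 + (2*(-4))*6)² = -103 + (6 - 8*6)² = -103 + (6 - 48)² = -103 + (-42)² = -103 + 1764 = 1661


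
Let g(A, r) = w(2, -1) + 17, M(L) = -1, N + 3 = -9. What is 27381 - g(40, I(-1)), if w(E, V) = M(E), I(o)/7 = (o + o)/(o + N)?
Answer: 27365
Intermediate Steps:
N = -12 (N = -3 - 9 = -12)
I(o) = 14*o/(-12 + o) (I(o) = 7*((o + o)/(o - 12)) = 7*((2*o)/(-12 + o)) = 7*(2*o/(-12 + o)) = 14*o/(-12 + o))
w(E, V) = -1
g(A, r) = 16 (g(A, r) = -1 + 17 = 16)
27381 - g(40, I(-1)) = 27381 - 1*16 = 27381 - 16 = 27365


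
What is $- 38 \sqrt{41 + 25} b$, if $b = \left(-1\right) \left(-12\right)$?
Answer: $- 456 \sqrt{66} \approx -3704.6$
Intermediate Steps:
$b = 12$
$- 38 \sqrt{41 + 25} b = - 38 \sqrt{41 + 25} \cdot 12 = - 38 \sqrt{66} \cdot 12 = - 456 \sqrt{66}$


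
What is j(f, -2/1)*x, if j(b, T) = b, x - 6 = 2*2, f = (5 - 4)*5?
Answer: 50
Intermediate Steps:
f = 5 (f = 1*5 = 5)
x = 10 (x = 6 + 2*2 = 6 + 4 = 10)
j(f, -2/1)*x = 5*10 = 50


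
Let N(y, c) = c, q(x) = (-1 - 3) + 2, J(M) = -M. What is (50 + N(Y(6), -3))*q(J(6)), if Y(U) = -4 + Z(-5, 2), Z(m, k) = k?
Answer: -94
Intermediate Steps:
Y(U) = -2 (Y(U) = -4 + 2 = -2)
q(x) = -2 (q(x) = -4 + 2 = -2)
(50 + N(Y(6), -3))*q(J(6)) = (50 - 3)*(-2) = 47*(-2) = -94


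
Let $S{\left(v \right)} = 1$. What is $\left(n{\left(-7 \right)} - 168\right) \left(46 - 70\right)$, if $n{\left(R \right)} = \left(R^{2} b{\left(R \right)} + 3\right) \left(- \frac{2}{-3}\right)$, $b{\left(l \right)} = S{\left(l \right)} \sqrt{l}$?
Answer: $3984 - 784 i \sqrt{7} \approx 3984.0 - 2074.3 i$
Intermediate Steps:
$b{\left(l \right)} = \sqrt{l}$ ($b{\left(l \right)} = 1 \sqrt{l} = \sqrt{l}$)
$n{\left(R \right)} = 2 + \frac{2 R^{\frac{5}{2}}}{3}$ ($n{\left(R \right)} = \left(R^{2} \sqrt{R} + 3\right) \left(- \frac{2}{-3}\right) = \left(R^{\frac{5}{2}} + 3\right) \left(\left(-2\right) \left(- \frac{1}{3}\right)\right) = \left(3 + R^{\frac{5}{2}}\right) \frac{2}{3} = 2 + \frac{2 R^{\frac{5}{2}}}{3}$)
$\left(n{\left(-7 \right)} - 168\right) \left(46 - 70\right) = \left(\left(2 + \frac{2 \left(-7\right)^{\frac{5}{2}}}{3}\right) - 168\right) \left(46 - 70\right) = \left(\left(2 + \frac{2 \cdot 49 i \sqrt{7}}{3}\right) - 168\right) \left(-24\right) = \left(\left(2 + \frac{98 i \sqrt{7}}{3}\right) - 168\right) \left(-24\right) = \left(-166 + \frac{98 i \sqrt{7}}{3}\right) \left(-24\right) = 3984 - 784 i \sqrt{7}$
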